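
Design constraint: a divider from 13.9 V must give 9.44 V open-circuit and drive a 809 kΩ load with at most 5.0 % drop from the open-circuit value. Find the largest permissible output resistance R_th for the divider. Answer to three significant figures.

Loading drop = R_th/(R_th + R_L) ≤ 0.0500, so R_th ≤ R_L · ε/(1−ε) = 809 kΩ × 0.0500/0.9500 = 42.6 kΩ.
(Any R1, R2 with R2/(R1+R2) = 0.679 and R1‖R2 ≤ 42.6 kΩ will meet the spec.)

R_th ≤ 42.6 kΩ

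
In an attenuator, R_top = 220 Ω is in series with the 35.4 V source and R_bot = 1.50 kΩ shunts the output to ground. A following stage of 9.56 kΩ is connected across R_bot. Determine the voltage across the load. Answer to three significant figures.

V_out ≈ 30.3 V

The load sits in parallel with R_bot: R_bot‖R_L = (1500 × 9560) / (1500 + 9560) = 1297 Ω.
V_out = 35.4 × 1297 / (220 + 1297) = 35.4 × 1297/1517 = 30.3 V.
(Unloaded it would have been 30.9 V.)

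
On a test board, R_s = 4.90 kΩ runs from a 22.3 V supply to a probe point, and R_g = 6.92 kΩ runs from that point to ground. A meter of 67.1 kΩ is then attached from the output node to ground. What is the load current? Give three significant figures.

I_L ≈ 0.187 mA

R_g‖R_L = 6.273 kΩ; V_out = 22.3 × 6.273/11.17 = 12.52 V.
I_L = V_out / R_L = 12.52 / 67.1 kΩ = 0.187 mA.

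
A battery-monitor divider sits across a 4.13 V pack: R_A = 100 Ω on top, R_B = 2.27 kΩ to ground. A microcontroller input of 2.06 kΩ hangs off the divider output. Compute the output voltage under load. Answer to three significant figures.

V_out ≈ 3.78 V

The load sits in parallel with R_B: R_B‖R_L = (2270 × 2060) / (2270 + 2060) = 1080 Ω.
V_out = 4.13 × 1080 / (100 + 1080) = 4.13 × 1080/1180 = 3.78 V.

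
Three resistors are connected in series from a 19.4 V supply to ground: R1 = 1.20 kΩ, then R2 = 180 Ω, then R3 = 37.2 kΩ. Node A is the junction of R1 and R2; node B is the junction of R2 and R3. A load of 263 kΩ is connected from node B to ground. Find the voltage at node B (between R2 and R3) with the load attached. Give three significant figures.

At node B, R3 is in parallel with the load: R3‖R_L = 32590 Ω.
Below node A the resistance is R2 + (R3‖R_L) = 32770 Ω, so V_A = 19.4 × 32770/33970 = 18.71 V.
Then V_B = V_A × (R3‖R_L)/(R2 + R3‖R_L) = 18.71 × 32590/32770 = 18.6 V.

V ≈ 18.6 V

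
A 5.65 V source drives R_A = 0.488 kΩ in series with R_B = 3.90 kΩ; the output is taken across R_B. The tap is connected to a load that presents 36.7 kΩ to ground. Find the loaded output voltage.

The load sits in parallel with R_B: R_B‖R_L = (3900 × 36700) / (3900 + 36700) = 3525 Ω.
V_out = 5.65 × 3525 / (488 + 3525) = 5.65 × 3525/4013 = 4.96 V.
(Unloaded it would have been 5.02 V.)

V_out ≈ 4.96 V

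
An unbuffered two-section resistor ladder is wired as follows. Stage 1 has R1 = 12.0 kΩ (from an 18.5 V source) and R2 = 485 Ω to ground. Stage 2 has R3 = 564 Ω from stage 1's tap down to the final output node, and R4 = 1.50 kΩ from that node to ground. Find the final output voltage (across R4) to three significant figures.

V_out ≈ 0.426 V

Stage 2 presents R3+R4 = 2064 Ω as a load on stage 1's tap.
Stage 1's lower leg becomes R2‖(R3+R4) = 392.7 Ω, so V_mid = 18.5 × 392.7/12390 = 0.5863 V.
Stage 2 is itself unloaded: V_out = V_mid × R4/(R3+R4) = 0.5863 × 1500/2064 = 0.426 V.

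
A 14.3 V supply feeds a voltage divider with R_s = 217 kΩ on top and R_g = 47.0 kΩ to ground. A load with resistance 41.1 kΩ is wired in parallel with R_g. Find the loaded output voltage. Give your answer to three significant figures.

V_out ≈ 1.31 V

The load sits in parallel with R_g: R_g‖R_L = (47.0 × 41.1) / (47.0 + 41.1) = 21.93 kΩ.
V_out = 14.3 × 21.93 / (217 + 21.93) = 14.3 × 21.93/238.9 = 1.31 V.
(Unloaded it would have been 2.55 V.)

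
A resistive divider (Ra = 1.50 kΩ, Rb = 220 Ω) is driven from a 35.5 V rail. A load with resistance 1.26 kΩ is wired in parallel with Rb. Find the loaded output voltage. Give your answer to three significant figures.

V_out ≈ 3.94 V

The load sits in parallel with Rb: Rb‖R_L = (220 × 1260) / (220 + 1260) = 187.3 Ω.
V_out = 35.5 × 187.3 / (1500 + 187.3) = 35.5 × 187.3/1687 = 3.94 V.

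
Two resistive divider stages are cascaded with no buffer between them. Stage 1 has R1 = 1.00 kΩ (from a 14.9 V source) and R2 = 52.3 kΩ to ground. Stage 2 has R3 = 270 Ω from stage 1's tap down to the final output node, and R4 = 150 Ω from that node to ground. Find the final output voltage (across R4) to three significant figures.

V_out ≈ 1.57 V

Stage 2 presents R3+R4 = 420.0 Ω as a load on stage 1's tap.
Stage 1's lower leg becomes R2‖(R3+R4) = 416.7 Ω, so V_mid = 14.9 × 416.7/1417 = 4.382 V.
Stage 2 is itself unloaded: V_out = V_mid × R4/(R3+R4) = 4.382 × 150/420.0 = 1.57 V.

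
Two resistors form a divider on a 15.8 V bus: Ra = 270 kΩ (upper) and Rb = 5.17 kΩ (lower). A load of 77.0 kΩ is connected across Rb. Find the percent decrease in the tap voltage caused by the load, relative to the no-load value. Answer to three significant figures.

6.18 %

The divider's output (Thévenin) resistance is Ra‖Rb = 5.073 kΩ.
Fractional drop under load = R_th/(R_th + R_L) = 5.073 / (5.073 + 77.0) = 0.06181.
So the output falls by 6.18 %.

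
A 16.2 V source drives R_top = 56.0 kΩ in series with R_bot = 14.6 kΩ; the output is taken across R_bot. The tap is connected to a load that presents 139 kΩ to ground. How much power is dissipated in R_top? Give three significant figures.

P ≈ 3.07 mW

Total resistance from the source is R_top + (R_bot‖R_L) = 69.21 kΩ, so I = 16.2/69.21 kΩ = 0.2341 mA.
P = I²·R_top = (0.2341 mA)² × 56.0 kΩ = 3.07 mW.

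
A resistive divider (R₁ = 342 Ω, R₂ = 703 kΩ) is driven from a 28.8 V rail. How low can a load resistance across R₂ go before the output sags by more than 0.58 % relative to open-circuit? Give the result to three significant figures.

Output resistance R_th = R₁‖R₂ = (342 × 703000)/703300 = 341.8 Ω.
The fractional drop is R_th/(R_th + R_L); requiring this ≤ 0.00580 gives R_L ≥ R_th(1/0.00580 − 1) = 341.8 × 171.4 = 58.6 kΩ.

R_L(min) ≈ 58.6 kΩ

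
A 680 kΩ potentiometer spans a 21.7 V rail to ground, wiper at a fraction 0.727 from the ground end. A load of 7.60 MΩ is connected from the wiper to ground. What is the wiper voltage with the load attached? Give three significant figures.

The wiper splits the pot into (1−α)R = 185.6 kΩ above and αR = 494.4 kΩ below.
Lower section ‖ load = 464.2 kΩ.
V_wiper = 21.7 × 464.2/(185.6 + 464.2) = 15.5 V.

V ≈ 15.5 V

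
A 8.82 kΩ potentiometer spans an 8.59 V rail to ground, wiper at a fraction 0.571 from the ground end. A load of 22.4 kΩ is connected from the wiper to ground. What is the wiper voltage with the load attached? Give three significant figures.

V ≈ 4.47 V

The wiper splits the pot into (1−α)R = 3.784 kΩ above and αR = 5.036 kΩ below.
Lower section ‖ load = 4.112 kΩ.
V_wiper = 8.59 × 4.112/(3.784 + 4.112) = 4.47 V.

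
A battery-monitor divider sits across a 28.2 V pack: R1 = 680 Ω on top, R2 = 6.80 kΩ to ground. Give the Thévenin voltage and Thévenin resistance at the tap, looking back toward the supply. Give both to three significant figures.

V_th is the open-circuit tap voltage: 28.2 × 6800/(680 + 6800) = 25.6 V.
With the supply zeroed, R1 and R2 appear in parallel from the tap: R_th = R1‖R2 = (680 × 6800)/7480 = 618 Ω.

V_th = 25.6 V, R_th = 618 Ω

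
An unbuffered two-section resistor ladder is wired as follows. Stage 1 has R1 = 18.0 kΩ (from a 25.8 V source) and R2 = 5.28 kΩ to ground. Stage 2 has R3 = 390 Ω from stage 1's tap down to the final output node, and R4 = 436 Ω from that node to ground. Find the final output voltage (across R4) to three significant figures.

V_out ≈ 0.520 V

Stage 2 presents R3+R4 = 826.0 Ω as a load on stage 1's tap.
Stage 1's lower leg becomes R2‖(R3+R4) = 714.3 Ω, so V_mid = 25.8 × 714.3/18710 = 0.9847 V.
Stage 2 is itself unloaded: V_out = V_mid × R4/(R3+R4) = 0.9847 × 436/826.0 = 0.520 V.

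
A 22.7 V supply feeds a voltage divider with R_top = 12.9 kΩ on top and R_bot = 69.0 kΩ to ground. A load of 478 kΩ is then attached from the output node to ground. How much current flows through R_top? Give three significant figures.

I ≈ 0.310 mA

R_bot‖R_L = 60.30 kΩ, so the source sees R_top + R_bot‖R_L = 73.20 kΩ.
I = 22.7 V / 73.20 kΩ = 0.310 mA.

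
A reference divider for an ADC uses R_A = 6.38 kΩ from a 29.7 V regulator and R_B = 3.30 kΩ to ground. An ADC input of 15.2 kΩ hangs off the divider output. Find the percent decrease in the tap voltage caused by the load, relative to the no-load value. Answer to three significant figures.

The divider's output (Thévenin) resistance is R_A‖R_B = 2.175 kΩ.
Fractional drop under load = R_th/(R_th + R_L) = 2.175 / (2.175 + 15.2) = 0.1252.
So the output falls by 12.5 %.

12.5 %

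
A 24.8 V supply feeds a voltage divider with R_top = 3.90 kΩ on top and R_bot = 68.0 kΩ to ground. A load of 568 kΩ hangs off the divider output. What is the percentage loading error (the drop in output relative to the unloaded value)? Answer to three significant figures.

0.645 %

The divider's output (Thévenin) resistance is R_top‖R_bot = 3.688 kΩ.
Fractional drop under load = R_th/(R_th + R_L) = 3.688 / (3.688 + 568) = 0.006452.
So the output falls by 0.645 %.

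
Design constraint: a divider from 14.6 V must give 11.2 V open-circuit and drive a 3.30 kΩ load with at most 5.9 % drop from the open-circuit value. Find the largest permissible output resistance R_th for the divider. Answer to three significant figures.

R_th ≤ 207 Ω

Loading drop = R_th/(R_th + R_L) ≤ 0.0590, so R_th ≤ R_L · ε/(1−ε) = 3.30 kΩ × 0.0590/0.9410 = 207 Ω.
(Any R1, R2 with R2/(R1+R2) = 0.767 and R1‖R2 ≤ 207 Ω will meet the spec.)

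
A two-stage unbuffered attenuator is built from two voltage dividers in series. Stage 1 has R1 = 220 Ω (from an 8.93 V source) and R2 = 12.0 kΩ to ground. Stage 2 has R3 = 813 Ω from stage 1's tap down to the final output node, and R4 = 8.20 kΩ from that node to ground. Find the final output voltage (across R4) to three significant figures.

V_out ≈ 7.79 V

Stage 2 presents R3+R4 = 9013 Ω as a load on stage 1's tap.
Stage 1's lower leg becomes R2‖(R3+R4) = 5147 Ω, so V_mid = 8.93 × 5147/5367 = 8.564 V.
Stage 2 is itself unloaded: V_out = V_mid × R4/(R3+R4) = 8.564 × 8200/9013 = 7.79 V.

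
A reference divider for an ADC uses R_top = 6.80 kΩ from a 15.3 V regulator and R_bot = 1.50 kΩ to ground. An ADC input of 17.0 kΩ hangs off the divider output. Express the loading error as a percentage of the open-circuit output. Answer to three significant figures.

The divider's output (Thévenin) resistance is R_top‖R_bot = 1.229 kΩ.
Fractional drop under load = R_th/(R_th + R_L) = 1.229 / (1.229 + 17.0) = 0.06742.
So the output falls by 6.74 %.

6.74 %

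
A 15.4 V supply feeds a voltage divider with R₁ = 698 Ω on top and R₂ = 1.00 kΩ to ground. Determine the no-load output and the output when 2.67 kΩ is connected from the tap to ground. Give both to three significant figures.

Open-circuit: V = 15.4 × 1000/(698 + 1000) = 9.07 V.
With the load, R₂ becomes R₂‖R_L = 727.5 Ω, so V = 15.4 × 727.5/1426 = 7.86 V.

Unloaded: 9.07 V; loaded: 7.86 V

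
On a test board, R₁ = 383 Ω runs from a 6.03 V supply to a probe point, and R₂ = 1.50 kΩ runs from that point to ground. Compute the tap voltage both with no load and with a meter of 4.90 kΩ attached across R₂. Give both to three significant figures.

Unloaded: 4.80 V; loaded: 4.52 V

Open-circuit: V = 6.03 × 1500/(383 + 1500) = 4.80 V.
With the load, R₂ becomes R₂‖R_L = 1148 Ω, so V = 6.03 × 1148/1531 = 4.52 V.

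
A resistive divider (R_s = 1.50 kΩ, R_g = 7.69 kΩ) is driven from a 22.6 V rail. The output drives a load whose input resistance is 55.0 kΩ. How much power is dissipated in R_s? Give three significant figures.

P ≈ 11.3 mW

Total resistance from the source is R_s + (R_g‖R_L) = 8.247 kΩ, so I = 22.6/8.247 kΩ = 2.740 mA.
P = I²·R_s = (2.740 mA)² × 1.50 kΩ = 11.3 mW.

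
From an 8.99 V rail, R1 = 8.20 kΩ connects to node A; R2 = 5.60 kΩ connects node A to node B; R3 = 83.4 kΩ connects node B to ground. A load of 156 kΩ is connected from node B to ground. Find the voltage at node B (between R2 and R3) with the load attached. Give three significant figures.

V ≈ 7.17 V

At node B, R3 is in parallel with the load: R3‖R_L = 54.35 kΩ.
Below node A the resistance is R2 + (R3‖R_L) = 59.95 kΩ, so V_A = 8.99 × 59.95/68.15 = 7.908 V.
Then V_B = V_A × (R3‖R_L)/(R2 + R3‖R_L) = 7.908 × 54.35/59.95 = 7.17 V.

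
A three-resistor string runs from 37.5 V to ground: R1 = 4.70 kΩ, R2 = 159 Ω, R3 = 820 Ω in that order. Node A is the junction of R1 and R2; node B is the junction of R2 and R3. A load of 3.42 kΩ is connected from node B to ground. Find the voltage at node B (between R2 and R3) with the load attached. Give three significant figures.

V ≈ 4.49 V

At node B, R3 is in parallel with the load: R3‖R_L = 661.4 Ω.
Below node A the resistance is R2 + (R3‖R_L) = 820.4 Ω, so V_A = 37.5 × 820.4/5520 = 5.573 V.
Then V_B = V_A × (R3‖R_L)/(R2 + R3‖R_L) = 5.573 × 661.4/820.4 = 4.49 V.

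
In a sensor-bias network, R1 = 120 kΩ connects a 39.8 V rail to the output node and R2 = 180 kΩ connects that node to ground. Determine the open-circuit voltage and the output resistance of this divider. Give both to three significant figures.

V_th is the open-circuit tap voltage: 39.8 × 180/(120 + 180) = 23.9 V.
With the supply zeroed, R1 and R2 appear in parallel from the tap: R_th = R1‖R2 = (120 × 180)/300.0 = 72.0 kΩ.

V_th = 23.9 V, R_th = 72.0 kΩ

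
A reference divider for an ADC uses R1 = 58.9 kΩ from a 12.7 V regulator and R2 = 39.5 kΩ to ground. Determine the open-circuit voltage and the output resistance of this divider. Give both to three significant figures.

V_th = 5.10 V, R_th = 23.6 kΩ

V_th is the open-circuit tap voltage: 12.7 × 39.5/(58.9 + 39.5) = 5.10 V.
With the supply zeroed, R1 and R2 appear in parallel from the tap: R_th = R1‖R2 = (58.9 × 39.5)/98.40 = 23.6 kΩ.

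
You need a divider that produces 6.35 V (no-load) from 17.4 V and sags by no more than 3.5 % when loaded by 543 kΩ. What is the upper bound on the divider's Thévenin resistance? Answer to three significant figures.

Loading drop = R_th/(R_th + R_L) ≤ 0.0350, so R_th ≤ R_L · ε/(1−ε) = 543 kΩ × 0.0350/0.9650 = 19.7 kΩ.

R_th ≤ 19.7 kΩ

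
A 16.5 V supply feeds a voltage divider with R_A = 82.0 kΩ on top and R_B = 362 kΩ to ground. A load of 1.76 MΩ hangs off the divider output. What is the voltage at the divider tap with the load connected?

V_out ≈ 13.0 V

The load sits in parallel with R_B: R_B‖R_L = (362 × 1760) / (362 + 1760) = 300.2 kΩ.
V_out = 16.5 × 300.2 / (82.0 + 300.2) = 16.5 × 300.2/382.2 = 13.0 V.
(Unloaded it would have been 13.5 V.)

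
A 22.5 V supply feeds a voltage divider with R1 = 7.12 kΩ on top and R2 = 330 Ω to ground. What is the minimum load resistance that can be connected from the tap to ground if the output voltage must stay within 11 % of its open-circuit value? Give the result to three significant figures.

R_L(min) ≈ 2.55 kΩ

Output resistance R_th = R1‖R2 = (7120 × 330)/7450 = 315.4 Ω.
The fractional drop is R_th/(R_th + R_L); requiring this ≤ 0.110 gives R_L ≥ R_th(1/0.110 − 1) = 315.4 × 8.091 = 2.55 kΩ.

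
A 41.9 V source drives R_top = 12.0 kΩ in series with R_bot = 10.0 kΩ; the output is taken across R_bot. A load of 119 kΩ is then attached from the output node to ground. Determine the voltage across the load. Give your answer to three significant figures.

The load sits in parallel with R_bot: R_bot‖R_L = (10.0 × 119) / (10.0 + 119) = 9.225 kΩ.
V_out = 41.9 × 9.225 / (12.0 + 9.225) = 41.9 × 9.225/21.22 = 18.2 V.

V_out ≈ 18.2 V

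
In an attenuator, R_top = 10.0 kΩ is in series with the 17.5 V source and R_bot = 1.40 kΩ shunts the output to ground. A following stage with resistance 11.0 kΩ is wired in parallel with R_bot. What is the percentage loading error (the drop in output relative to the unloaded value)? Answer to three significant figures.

Unloaded V = 17.5 × 1.40/11.40 = 2.1491 V.
Loaded: R_bot‖R_L = 1.242 kΩ, giving V = 17.5 × 1.242/11.24 = 1.9333 V.
Drop = (2.1491 − 1.9333) / 2.1491 = 10.0 %.

10.0 %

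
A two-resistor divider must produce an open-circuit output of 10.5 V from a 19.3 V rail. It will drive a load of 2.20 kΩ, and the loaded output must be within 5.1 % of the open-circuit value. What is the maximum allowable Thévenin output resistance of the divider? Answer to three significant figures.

Loading drop = R_th/(R_th + R_L) ≤ 0.0510, so R_th ≤ R_L · ε/(1−ε) = 2.20 kΩ × 0.0510/0.9490 = 118 Ω.
(Any R1, R2 with R2/(R1+R2) = 0.544 and R1‖R2 ≤ 118 Ω will meet the spec.)

R_th ≤ 118 Ω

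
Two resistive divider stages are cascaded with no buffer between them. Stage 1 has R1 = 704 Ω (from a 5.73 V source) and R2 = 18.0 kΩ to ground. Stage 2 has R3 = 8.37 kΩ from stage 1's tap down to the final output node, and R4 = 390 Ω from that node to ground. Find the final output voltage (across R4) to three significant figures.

Stage 2 presents R3+R4 = 8760 Ω as a load on stage 1's tap.
Stage 1's lower leg becomes R2‖(R3+R4) = 5892 Ω, so V_mid = 5.73 × 5892/6596 = 5.118 V.
Stage 2 is itself unloaded: V_out = V_mid × R4/(R3+R4) = 5.118 × 390/8760 = 0.228 V.

V_out ≈ 0.228 V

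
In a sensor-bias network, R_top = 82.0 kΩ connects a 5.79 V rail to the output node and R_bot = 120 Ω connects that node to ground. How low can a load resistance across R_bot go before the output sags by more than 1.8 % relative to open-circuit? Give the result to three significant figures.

Output resistance R_th = R_top‖R_bot = (82000 × 120)/82120 = 119.8 Ω.
The fractional drop is R_th/(R_th + R_L); requiring this ≤ 0.0180 gives R_L ≥ R_th(1/0.0180 − 1) = 119.8 × 54.56 = 6.54 kΩ.

R_L(min) ≈ 6.54 kΩ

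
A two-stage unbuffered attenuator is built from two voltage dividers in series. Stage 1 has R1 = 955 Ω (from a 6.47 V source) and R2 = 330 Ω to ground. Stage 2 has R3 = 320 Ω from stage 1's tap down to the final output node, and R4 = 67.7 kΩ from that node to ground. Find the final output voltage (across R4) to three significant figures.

Stage 2 presents R3+R4 = 68020 Ω as a load on stage 1's tap.
Stage 1's lower leg becomes R2‖(R3+R4) = 328.4 Ω, so V_mid = 6.47 × 328.4/1283 = 1.656 V.
Stage 2 is itself unloaded: V_out = V_mid × R4/(R3+R4) = 1.656 × 67700/68020 = 1.65 V.

V_out ≈ 1.65 V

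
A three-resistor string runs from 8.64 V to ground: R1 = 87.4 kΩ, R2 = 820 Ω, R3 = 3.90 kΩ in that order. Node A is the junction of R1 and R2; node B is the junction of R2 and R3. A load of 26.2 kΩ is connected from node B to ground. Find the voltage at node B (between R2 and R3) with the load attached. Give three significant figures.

At node B, R3 is in parallel with the load: R3‖R_L = 3395 Ω.
Below node A the resistance is R2 + (R3‖R_L) = 4215 Ω, so V_A = 8.64 × 4215/91610 = 0.3975 V.
Then V_B = V_A × (R3‖R_L)/(R2 + R3‖R_L) = 0.3975 × 3395/4215 = 0.320 V.

V ≈ 0.320 V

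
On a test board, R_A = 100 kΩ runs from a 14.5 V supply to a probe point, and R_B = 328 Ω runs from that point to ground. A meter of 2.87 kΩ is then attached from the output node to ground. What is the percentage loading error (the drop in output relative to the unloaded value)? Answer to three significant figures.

10.2 %

Unloaded V = 14.5 × 328/100300 = 0.047405 V.
Loaded: R_B‖R_L = 294.4 Ω, giving V = 14.5 × 294.4/100300 = 0.042557 V.
Drop = (0.047405 − 0.042557) / 0.047405 = 10.2 %.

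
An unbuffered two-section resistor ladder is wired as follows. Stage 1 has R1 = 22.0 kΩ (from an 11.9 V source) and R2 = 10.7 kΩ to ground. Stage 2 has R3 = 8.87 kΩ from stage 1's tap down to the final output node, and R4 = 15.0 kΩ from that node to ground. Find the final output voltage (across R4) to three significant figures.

V_out ≈ 1.88 V

Stage 2 presents R3+R4 = 23.87 kΩ as a load on stage 1's tap.
Stage 1's lower leg becomes R2‖(R3+R4) = 7.388 kΩ, so V_mid = 11.9 × 7.388/29.39 = 2.992 V.
Stage 2 is itself unloaded: V_out = V_mid × R4/(R3+R4) = 2.992 × 15.0/23.87 = 1.88 V.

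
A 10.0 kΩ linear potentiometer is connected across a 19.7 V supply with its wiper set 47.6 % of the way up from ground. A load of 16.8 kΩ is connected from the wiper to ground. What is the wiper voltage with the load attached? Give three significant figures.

V ≈ 8.16 V

The wiper splits the pot into (1−α)R = 5.240 kΩ above and αR = 4.760 kΩ below.
Lower section ‖ load = 3.709 kΩ.
V_wiper = 19.7 × 3.709/(5.240 + 3.709) = 8.16 V.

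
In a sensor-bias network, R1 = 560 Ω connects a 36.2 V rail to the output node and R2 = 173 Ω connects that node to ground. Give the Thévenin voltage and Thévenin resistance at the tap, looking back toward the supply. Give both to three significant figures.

V_th = 8.54 V, R_th = 132 Ω

V_th is the open-circuit tap voltage: 36.2 × 173/(560 + 173) = 8.54 V.
With the supply zeroed, R1 and R2 appear in parallel from the tap: R_th = R1‖R2 = (560 × 173)/733.0 = 132 Ω.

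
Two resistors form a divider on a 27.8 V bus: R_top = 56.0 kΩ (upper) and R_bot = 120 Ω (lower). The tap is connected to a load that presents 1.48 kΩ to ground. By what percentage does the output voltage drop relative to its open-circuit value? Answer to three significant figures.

The divider's output (Thévenin) resistance is R_top‖R_bot = 119.7 Ω.
Fractional drop under load = R_th/(R_th + R_L) = 119.7 / (119.7 + 1480) = 0.07485.
So the output falls by 7.49 %.

7.49 %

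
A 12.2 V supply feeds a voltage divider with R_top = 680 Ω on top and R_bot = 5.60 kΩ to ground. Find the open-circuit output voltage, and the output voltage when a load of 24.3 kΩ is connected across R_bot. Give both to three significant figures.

Open-circuit: V = 12.2 × 5600/(680 + 5600) = 10.9 V.
With the load, R_bot becomes R_bot‖R_L = 4551 Ω, so V = 12.2 × 4551/5231 = 10.6 V.

Unloaded: 10.9 V; loaded: 10.6 V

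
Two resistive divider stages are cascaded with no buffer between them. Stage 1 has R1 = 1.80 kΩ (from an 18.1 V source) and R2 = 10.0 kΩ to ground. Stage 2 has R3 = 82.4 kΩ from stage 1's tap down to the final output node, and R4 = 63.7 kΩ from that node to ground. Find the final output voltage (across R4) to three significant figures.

V_out ≈ 6.62 V

Stage 2 presents R3+R4 = 146.1 kΩ as a load on stage 1's tap.
Stage 1's lower leg becomes R2‖(R3+R4) = 9.359 kΩ, so V_mid = 18.1 × 9.359/11.16 = 15.18 V.
Stage 2 is itself unloaded: V_out = V_mid × R4/(R3+R4) = 15.18 × 63.7/146.1 = 6.62 V.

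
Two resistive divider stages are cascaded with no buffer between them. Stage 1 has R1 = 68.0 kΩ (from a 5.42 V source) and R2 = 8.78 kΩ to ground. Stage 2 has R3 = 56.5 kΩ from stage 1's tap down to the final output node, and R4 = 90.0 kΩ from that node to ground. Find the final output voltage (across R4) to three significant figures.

Stage 2 presents R3+R4 = 146.5 kΩ as a load on stage 1's tap.
Stage 1's lower leg becomes R2‖(R3+R4) = 8.284 kΩ, so V_mid = 5.42 × 8.284/76.28 = 0.5886 V.
Stage 2 is itself unloaded: V_out = V_mid × R4/(R3+R4) = 0.5886 × 90.0/146.5 = 0.362 V.

V_out ≈ 0.362 V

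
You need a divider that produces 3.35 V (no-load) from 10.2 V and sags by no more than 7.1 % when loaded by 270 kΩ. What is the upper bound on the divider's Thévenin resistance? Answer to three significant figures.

Loading drop = R_th/(R_th + R_L) ≤ 0.0710, so R_th ≤ R_L · ε/(1−ε) = 270 kΩ × 0.0710/0.9290 = 20.6 kΩ.
(Any R1, R2 with R2/(R1+R2) = 0.328 and R1‖R2 ≤ 20.6 kΩ will meet the spec.)

R_th ≤ 20.6 kΩ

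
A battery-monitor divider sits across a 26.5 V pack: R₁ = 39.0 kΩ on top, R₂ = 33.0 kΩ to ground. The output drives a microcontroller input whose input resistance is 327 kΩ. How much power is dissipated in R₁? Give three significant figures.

P ≈ 5.76 mW

Total resistance from the source is R₁ + (R₂‖R_L) = 68.97 kΩ, so I = 26.5/68.97 kΩ = 0.3842 mA.
P = I²·R₁ = (0.3842 mA)² × 39.0 kΩ = 5.76 mW.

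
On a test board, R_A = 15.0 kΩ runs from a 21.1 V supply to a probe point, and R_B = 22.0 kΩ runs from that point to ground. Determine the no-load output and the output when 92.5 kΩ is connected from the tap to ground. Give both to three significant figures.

Unloaded: 12.5 V; loaded: 11.4 V

Open-circuit: V = 21.1 × 22.0/(15.0 + 22.0) = 12.5 V.
With the load, R_B becomes R_B‖R_L = 17.77 kΩ, so V = 21.1 × 17.77/32.77 = 11.4 V.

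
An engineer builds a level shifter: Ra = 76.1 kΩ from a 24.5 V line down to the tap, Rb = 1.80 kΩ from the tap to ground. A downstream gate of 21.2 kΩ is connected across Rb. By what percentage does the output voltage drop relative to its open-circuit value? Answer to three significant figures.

The divider's output (Thévenin) resistance is Ra‖Rb = 1.758 kΩ.
Fractional drop under load = R_th/(R_th + R_L) = 1.758 / (1.758 + 21.2) = 0.07659.
So the output falls by 7.66 %.

7.66 %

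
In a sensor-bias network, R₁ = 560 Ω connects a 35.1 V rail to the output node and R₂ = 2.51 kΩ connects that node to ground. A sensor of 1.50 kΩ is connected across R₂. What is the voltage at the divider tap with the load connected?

The load sits in parallel with R₂: R₂‖R_L = (2510 × 1500) / (2510 + 1500) = 938.9 Ω.
V_out = 35.1 × 938.9 / (560 + 938.9) = 35.1 × 938.9/1499 = 22.0 V.
(Unloaded it would have been 28.7 V.)

V_out ≈ 22.0 V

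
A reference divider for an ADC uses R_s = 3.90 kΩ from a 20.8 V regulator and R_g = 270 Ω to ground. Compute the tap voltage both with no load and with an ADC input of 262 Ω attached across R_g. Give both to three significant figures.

Unloaded: 1.35 V; loaded: 0.686 V

Open-circuit: V = 20.8 × 270/(3900 + 270) = 1.35 V.
With the load, R_g becomes R_g‖R_L = 133.0 Ω, so V = 20.8 × 133.0/4033 = 0.686 V.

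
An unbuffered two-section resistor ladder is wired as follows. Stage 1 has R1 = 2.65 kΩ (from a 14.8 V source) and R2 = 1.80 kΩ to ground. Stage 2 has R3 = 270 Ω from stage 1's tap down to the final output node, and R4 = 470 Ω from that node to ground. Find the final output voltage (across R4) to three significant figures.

V_out ≈ 1.55 V

Stage 2 presents R3+R4 = 740.0 Ω as a load on stage 1's tap.
Stage 1's lower leg becomes R2‖(R3+R4) = 524.4 Ω, so V_mid = 14.8 × 524.4/3174 = 2.445 V.
Stage 2 is itself unloaded: V_out = V_mid × R4/(R3+R4) = 2.445 × 470/740.0 = 1.55 V.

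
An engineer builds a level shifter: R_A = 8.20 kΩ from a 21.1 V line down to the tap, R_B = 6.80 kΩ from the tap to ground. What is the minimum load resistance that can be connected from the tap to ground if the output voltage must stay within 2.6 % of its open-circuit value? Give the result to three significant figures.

Output resistance R_th = R_A‖R_B = (8.20 × 6.80)/15.00 = 3.717 kΩ.
The fractional drop is R_th/(R_th + R_L); requiring this ≤ 0.0260 gives R_L ≥ R_th(1/0.0260 − 1) = 3.717 × 37.46 = 139 kΩ.

R_L(min) ≈ 139 kΩ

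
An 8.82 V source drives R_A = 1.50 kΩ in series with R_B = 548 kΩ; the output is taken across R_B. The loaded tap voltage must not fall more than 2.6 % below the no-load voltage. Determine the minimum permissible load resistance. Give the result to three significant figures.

R_L(min) ≈ 56.0 kΩ

Output resistance R_th = R_A‖R_B = (1.50 × 548)/549.5 = 1.496 kΩ.
The fractional drop is R_th/(R_th + R_L); requiring this ≤ 0.0260 gives R_L ≥ R_th(1/0.0260 − 1) = 1.496 × 37.46 = 56.0 kΩ.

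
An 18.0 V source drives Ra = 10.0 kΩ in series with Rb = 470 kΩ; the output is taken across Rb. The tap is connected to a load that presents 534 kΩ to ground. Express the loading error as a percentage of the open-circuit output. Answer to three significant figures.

1.80 %

The divider's output (Thévenin) resistance is Ra‖Rb = 9.792 kΩ.
Fractional drop under load = R_th/(R_th + R_L) = 9.792 / (9.792 + 534) = 0.01801.
So the output falls by 1.80 %.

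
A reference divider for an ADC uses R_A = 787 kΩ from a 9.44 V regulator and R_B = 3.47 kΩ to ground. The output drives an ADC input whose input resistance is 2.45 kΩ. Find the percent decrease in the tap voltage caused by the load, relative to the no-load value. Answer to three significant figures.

58.5 %

Unloaded V = 9.44 × 3.47/790.5 = 0.04144 V.
Loaded: R_B‖R_L = 1.436 kΩ, giving V = 9.44 × 1.436/788.4 = 0.01719 V.
Drop = (0.04144 − 0.01719) / 0.04144 = 58.5 %.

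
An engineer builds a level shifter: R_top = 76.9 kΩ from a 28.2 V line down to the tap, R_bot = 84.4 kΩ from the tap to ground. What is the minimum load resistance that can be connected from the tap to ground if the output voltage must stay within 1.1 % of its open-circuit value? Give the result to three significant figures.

Output resistance R_th = R_top‖R_bot = (76.9 × 84.4)/161.3 = 40.24 kΩ.
The fractional drop is R_th/(R_th + R_L); requiring this ≤ 0.0110 gives R_L ≥ R_th(1/0.0110 − 1) = 40.24 × 89.91 = 3.62 MΩ.

R_L(min) ≈ 3.62 MΩ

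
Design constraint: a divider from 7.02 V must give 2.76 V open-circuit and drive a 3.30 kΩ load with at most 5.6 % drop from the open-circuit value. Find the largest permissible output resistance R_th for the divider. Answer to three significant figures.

Loading drop = R_th/(R_th + R_L) ≤ 0.0560, so R_th ≤ R_L · ε/(1−ε) = 3.30 kΩ × 0.0560/0.9440 = 196 Ω.

R_th ≤ 196 Ω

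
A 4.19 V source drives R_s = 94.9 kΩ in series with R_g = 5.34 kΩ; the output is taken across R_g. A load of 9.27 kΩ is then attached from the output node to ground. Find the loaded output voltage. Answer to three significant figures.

V_out ≈ 0.144 V

The load sits in parallel with R_g: R_g‖R_L = (5.34 × 9.27) / (5.34 + 9.27) = 3.388 kΩ.
V_out = 4.19 × 3.388 / (94.9 + 3.388) = 4.19 × 3.388/98.29 = 0.144 V.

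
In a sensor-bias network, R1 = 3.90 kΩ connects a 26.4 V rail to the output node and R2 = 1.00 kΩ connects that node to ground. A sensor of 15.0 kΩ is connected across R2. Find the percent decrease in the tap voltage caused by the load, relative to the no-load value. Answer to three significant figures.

The divider's output (Thévenin) resistance is R1‖R2 = 0.7959 kΩ.
Fractional drop under load = R_th/(R_th + R_L) = 0.7959 / (0.7959 + 15.0) = 0.05039.
So the output falls by 5.04 %.

5.04 %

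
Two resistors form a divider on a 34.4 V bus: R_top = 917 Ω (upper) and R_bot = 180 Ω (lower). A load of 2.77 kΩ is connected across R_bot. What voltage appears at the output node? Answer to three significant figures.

The load sits in parallel with R_bot: R_bot‖R_L = (180 × 2770) / (180 + 2770) = 169.0 Ω.
V_out = 34.4 × 169.0 / (917 + 169.0) = 34.4 × 169.0/1086 = 5.35 V.
(Unloaded it would have been 5.64 V.)

V_out ≈ 5.35 V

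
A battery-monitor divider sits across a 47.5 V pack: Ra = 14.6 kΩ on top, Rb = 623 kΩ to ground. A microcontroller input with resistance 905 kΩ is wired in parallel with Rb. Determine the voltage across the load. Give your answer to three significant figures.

V_out ≈ 45.7 V

The load sits in parallel with Rb: Rb‖R_L = (623 × 905) / (623 + 905) = 369.0 kΩ.
V_out = 47.5 × 369.0 / (14.6 + 369.0) = 47.5 × 369.0/383.6 = 45.7 V.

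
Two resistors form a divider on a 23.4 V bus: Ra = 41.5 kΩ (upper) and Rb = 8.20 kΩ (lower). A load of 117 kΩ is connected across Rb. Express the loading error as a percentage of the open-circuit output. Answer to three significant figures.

5.53 %

The divider's output (Thévenin) resistance is Ra‖Rb = 6.847 kΩ.
Fractional drop under load = R_th/(R_th + R_L) = 6.847 / (6.847 + 117) = 0.05529.
So the output falls by 5.53 %.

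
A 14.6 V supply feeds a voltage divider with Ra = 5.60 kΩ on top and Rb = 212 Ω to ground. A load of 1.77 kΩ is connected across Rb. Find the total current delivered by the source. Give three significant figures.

Rb‖R_L = 189.3 Ω, so the source sees Ra + Rb‖R_L = 5789 Ω.
I = 14.6 V / 5789 Ω = 2.52 mA.

I ≈ 2.52 mA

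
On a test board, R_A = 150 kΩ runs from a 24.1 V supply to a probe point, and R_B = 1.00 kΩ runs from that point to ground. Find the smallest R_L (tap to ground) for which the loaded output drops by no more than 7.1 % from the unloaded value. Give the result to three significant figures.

Output resistance R_th = R_A‖R_B = (150000 × 1000)/151000 = 993.4 Ω.
The fractional drop is R_th/(R_th + R_L); requiring this ≤ 0.0710 gives R_L ≥ R_th(1/0.0710 − 1) = 993.4 × 13.08 = 13.0 kΩ.

R_L(min) ≈ 13.0 kΩ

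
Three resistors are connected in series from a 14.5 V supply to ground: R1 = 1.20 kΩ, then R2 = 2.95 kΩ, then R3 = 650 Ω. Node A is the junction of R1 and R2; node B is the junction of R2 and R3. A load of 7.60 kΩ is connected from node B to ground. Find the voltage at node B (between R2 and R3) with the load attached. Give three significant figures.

At node B, R3 is in parallel with the load: R3‖R_L = 598.8 Ω.
Below node A the resistance is R2 + (R3‖R_L) = 3549 Ω, so V_A = 14.5 × 3549/4749 = 10.84 V.
Then V_B = V_A × (R3‖R_L)/(R2 + R3‖R_L) = 10.84 × 598.8/3549 = 1.83 V.

V ≈ 1.83 V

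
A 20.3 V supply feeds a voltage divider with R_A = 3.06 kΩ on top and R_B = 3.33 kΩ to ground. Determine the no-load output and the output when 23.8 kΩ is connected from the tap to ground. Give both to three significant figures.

Open-circuit: V = 20.3 × 3.33/(3.06 + 3.33) = 10.6 V.
With the load, R_B becomes R_B‖R_L = 2.921 kΩ, so V = 20.3 × 2.921/5.981 = 9.91 V.

Unloaded: 10.6 V; loaded: 9.91 V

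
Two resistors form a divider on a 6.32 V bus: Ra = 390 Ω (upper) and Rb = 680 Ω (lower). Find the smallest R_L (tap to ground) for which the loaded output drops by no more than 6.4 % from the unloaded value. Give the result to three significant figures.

Output resistance R_th = Ra‖Rb = (390 × 680)/1070 = 247.9 Ω.
The fractional drop is R_th/(R_th + R_L); requiring this ≤ 0.0640 gives R_L ≥ R_th(1/0.0640 − 1) = 247.9 × 14.62 = 3.62 kΩ.

R_L(min) ≈ 3.62 kΩ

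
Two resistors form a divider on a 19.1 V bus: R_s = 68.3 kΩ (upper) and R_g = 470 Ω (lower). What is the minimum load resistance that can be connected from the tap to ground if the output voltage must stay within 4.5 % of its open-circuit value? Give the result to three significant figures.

R_L(min) ≈ 9.91 kΩ

Output resistance R_th = R_s‖R_g = (68300 × 470)/68770 = 466.8 Ω.
The fractional drop is R_th/(R_th + R_L); requiring this ≤ 0.0450 gives R_L ≥ R_th(1/0.0450 − 1) = 466.8 × 21.22 = 9.91 kΩ.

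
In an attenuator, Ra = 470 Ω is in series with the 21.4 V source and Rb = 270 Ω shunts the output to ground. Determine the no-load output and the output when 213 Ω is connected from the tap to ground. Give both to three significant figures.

Unloaded: 7.81 V; loaded: 4.33 V

Open-circuit: V = 21.4 × 270/(470 + 270) = 7.81 V.
With the load, Rb becomes Rb‖R_L = 119.1 Ω, so V = 21.4 × 119.1/589.1 = 4.33 V.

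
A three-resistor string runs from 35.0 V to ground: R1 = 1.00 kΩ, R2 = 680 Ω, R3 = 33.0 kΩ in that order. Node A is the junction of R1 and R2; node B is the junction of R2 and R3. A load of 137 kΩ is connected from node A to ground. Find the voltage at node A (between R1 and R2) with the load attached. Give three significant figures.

V ≈ 33.8 V

Below node A the series string R2+R3 = 33680 Ω sits in parallel with the 137000 Ω load: 27030 Ω.
V_A = 35.0 × 27030/(1000 + 27030) = 33.8 V.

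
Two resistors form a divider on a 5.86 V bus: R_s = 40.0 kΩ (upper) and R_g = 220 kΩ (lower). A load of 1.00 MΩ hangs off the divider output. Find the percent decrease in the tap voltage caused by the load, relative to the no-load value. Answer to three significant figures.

The divider's output (Thévenin) resistance is R_s‖R_g = 33.85 kΩ.
Fractional drop under load = R_th/(R_th + R_L) = 33.85 / (33.85 + 1000) = 0.03274.
So the output falls by 3.27 %.

3.27 %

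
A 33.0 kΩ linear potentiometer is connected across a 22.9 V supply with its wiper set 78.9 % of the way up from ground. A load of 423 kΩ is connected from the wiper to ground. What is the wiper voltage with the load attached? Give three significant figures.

V ≈ 17.8 V

The wiper splits the pot into (1−α)R = 6.963 kΩ above and αR = 26.04 kΩ below.
Lower section ‖ load = 24.53 kΩ.
V_wiper = 22.9 × 24.53/(6.963 + 24.53) = 17.8 V.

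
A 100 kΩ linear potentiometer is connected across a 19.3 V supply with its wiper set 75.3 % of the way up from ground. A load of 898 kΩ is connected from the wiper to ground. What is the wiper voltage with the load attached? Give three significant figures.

V ≈ 14.2 V

The wiper splits the pot into (1−α)R = 24.70 kΩ above and αR = 75.30 kΩ below.
Lower section ‖ load = 69.47 kΩ.
V_wiper = 19.3 × 69.47/(24.70 + 69.47) = 14.2 V.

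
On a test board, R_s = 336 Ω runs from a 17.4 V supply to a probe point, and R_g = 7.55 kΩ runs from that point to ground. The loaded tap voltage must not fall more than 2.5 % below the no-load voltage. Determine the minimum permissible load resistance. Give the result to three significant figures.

Output resistance R_th = R_s‖R_g = (336 × 7550)/7886 = 321.7 Ω.
The fractional drop is R_th/(R_th + R_L); requiring this ≤ 0.0250 gives R_L ≥ R_th(1/0.0250 − 1) = 321.7 × 39.00 = 12.5 kΩ.

R_L(min) ≈ 12.5 kΩ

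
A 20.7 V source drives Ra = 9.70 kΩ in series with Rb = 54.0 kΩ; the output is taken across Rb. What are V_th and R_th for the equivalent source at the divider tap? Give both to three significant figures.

V_th = 17.5 V, R_th = 8.22 kΩ

V_th is the open-circuit tap voltage: 20.7 × 54.0/(9.70 + 54.0) = 17.5 V.
With the supply zeroed, Ra and Rb appear in parallel from the tap: R_th = Ra‖Rb = (9.70 × 54.0)/63.70 = 8.22 kΩ.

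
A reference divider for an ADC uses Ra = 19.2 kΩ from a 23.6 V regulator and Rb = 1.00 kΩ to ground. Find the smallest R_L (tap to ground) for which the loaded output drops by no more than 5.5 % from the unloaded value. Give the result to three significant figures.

R_L(min) ≈ 16.3 kΩ

Output resistance R_th = Ra‖Rb = (19200 × 1000)/20200 = 950.5 Ω.
The fractional drop is R_th/(R_th + R_L); requiring this ≤ 0.0550 gives R_L ≥ R_th(1/0.0550 − 1) = 950.5 × 17.18 = 16.3 kΩ.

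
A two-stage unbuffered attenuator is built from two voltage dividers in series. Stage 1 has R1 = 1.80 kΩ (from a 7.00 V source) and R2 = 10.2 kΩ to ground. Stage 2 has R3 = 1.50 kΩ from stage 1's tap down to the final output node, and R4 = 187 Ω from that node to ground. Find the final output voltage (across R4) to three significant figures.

Stage 2 presents R3+R4 = 1687 Ω as a load on stage 1's tap.
Stage 1's lower leg becomes R2‖(R3+R4) = 1448 Ω, so V_mid = 7.00 × 1448/3248 = 3.120 V.
Stage 2 is itself unloaded: V_out = V_mid × R4/(R3+R4) = 3.120 × 187/1687 = 0.346 V.

V_out ≈ 0.346 V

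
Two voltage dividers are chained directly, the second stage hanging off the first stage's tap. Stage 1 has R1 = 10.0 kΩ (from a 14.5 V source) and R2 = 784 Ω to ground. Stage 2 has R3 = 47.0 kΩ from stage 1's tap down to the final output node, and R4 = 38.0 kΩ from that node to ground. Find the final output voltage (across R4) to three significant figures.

Stage 2 presents R3+R4 = 85000 Ω as a load on stage 1's tap.
Stage 1's lower leg becomes R2‖(R3+R4) = 776.8 Ω, so V_mid = 14.5 × 776.8/10780 = 1.045 V.
Stage 2 is itself unloaded: V_out = V_mid × R4/(R3+R4) = 1.045 × 38000/85000 = 0.467 V.

V_out ≈ 0.467 V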